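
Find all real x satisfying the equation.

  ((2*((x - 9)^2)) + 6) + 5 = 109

Step 1. [((2*((x - 9)^2)) + 6) + 5 = 109] peel the +5: subtract 5 from each side, so sub: (2*((x - 9)^2)) + 6 = 104.
Step 2. [(2*((x - 9)^2)) + 6 = 104] 2 divides every term; factor it out, so factor: ((x - 9)^2) + 3 = 52.
Step 3. [((x - 9)^2) + 3 = 52] 3 comes off first (subtract 3), so sub: (x - 9)^2 = 49.
Step 4. [(x - 9)^2 = 49] LHS squared, RHS 49 ≥ 0: apply √ (±). So sqrt: x - 9 = 7 or -7.
Step 5. [x - 9 = 7 or -7] the outer -9 inverts by adding 9. So sub: x = 16 or 2.

Answer: x ∈ {2, 16}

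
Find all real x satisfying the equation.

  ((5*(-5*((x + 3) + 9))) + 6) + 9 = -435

Step 1. [((5*(-5*((x + 3) + 9))) + 6) + 9 = -435] subtract 9: x sits inside (… + 9). So sub: (5*(-5*((x + 3) + 9))) + 6 = -444.
Step 2. [(5*(-5*((x + 3) + 9))) + 6 = -444] +6 is outermost — subtract 6 both sides. So sub: 5*(-5*((x + 3) + 9)) = -450.
Step 3. [5*(-5*((x + 3) + 9)) = -450] leading coefficient 5: divide by 5, so div: -5*((x + 3) + 9) = -90.
Step 4. [-5*((x + 3) + 9) = -90] -5 out front; divide by -5 ⇒ div: (x + 3) + 9 = 18.
Step 5. [(x + 3) + 9 = 18] peel the +9: subtract 9 from each side. So sub: x + 3 = 9.
Step 6. [x + 3 = 9] subtract 3: x sits inside (… + 3). So sub: x = 6.

Answer: x ∈ {6}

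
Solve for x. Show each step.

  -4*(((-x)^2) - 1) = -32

Step 1. [-4*(((-x)^2) - 1) = -32] LHS = -4·(…); ÷-4 both sides, so div: ((-x)^2) - 1 = 8.
Step 2. [((-x)^2) - 1 = 8] the outer -1 inverts by adding 1. So sub: (-x)^2 = 9.
Step 3. [(-x)^2 = 9] LHS squared, RHS 9 ≥ 0: apply √ (±). So sqrt: -x = 3 or -3.
Step 4. [-x = 3 or -3] flip signs both sides ⇒ neg: x = -3 or 3.

Answer: x ∈ {-3, 3}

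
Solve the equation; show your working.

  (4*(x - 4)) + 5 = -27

Step 1. [(4*(x - 4)) + 5 = -27] peel the +5: subtract 5 from each side. So sub: 4*(x - 4) = -32.
Step 2. [4*(x - 4) = -32] leading coefficient 4: divide by 4. So div: x - 4 = -8.
Step 3. [x - 4 = -8] add 4: x sits inside (… - 4), so sub: x = -4.

Answer: x ∈ {-4}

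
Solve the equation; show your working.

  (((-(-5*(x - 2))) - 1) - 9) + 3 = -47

Step 1. [(((-(-5*(x - 2))) - 1) - 9) + 3 = -47] +3 is outermost — subtract 3 both sides, so sub: ((-(-5*(x - 2))) - 1) - 9 = -50.
Step 2. [((-(-5*(x - 2))) - 1) - 9 = -50] the outer -9 inverts by adding 9 ⇒ sub: (-(-5*(x - 2))) - 1 = -41.
Step 3. [(-(-5*(x - 2))) - 1 = -41] the outer -1 inverts by adding 1. So sub: -(-5*(x - 2)) = -40.
Step 4. [-(-5*(x - 2)) = -40] LHS negated; negate both sides ⇒ neg: -5*(x - 2) = 40.
Step 5. [-5*(x - 2) = 40] divide by the outer -5, so div: x - 2 = -8.
Step 6. [x - 2 = -8] the outer -2 inverts by adding 2, so sub: x = -6.

Answer: x ∈ {-6}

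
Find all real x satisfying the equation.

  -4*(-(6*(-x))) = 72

Step 1. [-4*(-(6*(-x))) = 72] divide by the outer -4. So div: -(6*(-x)) = -18.
Step 2. [-(6*(-x)) = -18] leading − — multiply by −1. So neg: 6*(-x) = 18.
Step 3. [6*(-x) = 18] LHS = 6·(…); ÷6 both sides. So div: -x = 3.
Step 4. [-x = 3] flip signs both sides, so neg: x = -3.

Answer: x ∈ {-3}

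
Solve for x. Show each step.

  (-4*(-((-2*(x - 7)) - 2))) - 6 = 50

Step 1. [(-4*(-((-2*(x - 7)) - 2))) - 6 = 50] add 6: x sits inside (… - 6), so sub: -4*(-((-2*(x - 7)) - 2)) = 56.
Step 2. [-4*(-((-2*(x - 7)) - 2)) = 56] LHS = -4·(…); ÷-4 both sides. So div: -((-2*(x - 7)) - 2) = -14.
Step 3. [-((-2*(x - 7)) - 2) = -14] LHS negated; negate both sides, so neg: (-2*(x - 7)) - 2 = 14.
Step 4. [(-2*(x - 7)) - 2 = 14] -2 is outermost — add 2 both sides. So sub: -2*(x - 7) = 16.
Step 5. [-2*(x - 7) = 16] leading coefficient -2: divide by -2, so div: x - 7 = -8.
Step 6. [x - 7 = -8] the outer -7 inverts by adding 7, so sub: x = -1.

Answer: x ∈ {-1}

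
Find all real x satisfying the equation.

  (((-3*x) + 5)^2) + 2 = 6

Step 1. [(((-3*x) + 5)^2) + 2 = 6] subtract 2: x sits inside (… + 2), so sub: ((-3*x) + 5)^2 = 4.
Step 2. [((-3*x) + 5)^2 = 4] √ both sides: 4 ≥ 0 gives two branches. So sqrt: (-3*x) + 5 = 2 or -2.
Step 3. [(-3*x) + 5 = 2 or -2] the outer +5 inverts by subtracting 5 ⇒ sub: -3*x = -3 or -7.
Step 4. [-3*x = -3 or -7] LHS = -3·(…); ÷-3 both sides, so div: x = 1 or 7/3.

Answer: x ∈ {1, 7/3}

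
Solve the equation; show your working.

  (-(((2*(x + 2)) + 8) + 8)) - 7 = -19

Step 1. [(-(((2*(x + 2)) + 8) + 8)) - 7 = -19] the outer -7 inverts by adding 7, so sub: -(((2*(x + 2)) + 8) + 8) = -12.
Step 2. [-(((2*(x + 2)) + 8) + 8) = -12] leading − — multiply by −1, so neg: ((2*(x + 2)) + 8) + 8 = 12.
Step 3. [((2*(x + 2)) + 8) + 8 = 12] peel the +8: subtract 8 from each side ⇒ sub: (2*(x + 2)) + 8 = 4.
Step 4. [(2*(x + 2)) + 8 = 4] common factor 2 (LHS and 4) — divide through. So factor: (x + 2) + 4 = 2.
Step 5. [(x + 2) + 4 = 2] +4 is outermost — subtract 4 both sides. So sub: x + 2 = -2.
Step 6. [x + 2 = -2] 2 comes off first (subtract 2), so sub: x = -4.

Answer: x ∈ {-4}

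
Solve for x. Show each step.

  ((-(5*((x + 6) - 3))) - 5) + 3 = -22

Step 1. [((-(5*((x + 6) - 3))) - 5) + 3 = -22] the outer +3 inverts by subtracting 3, so sub: (-(5*((x + 6) - 3))) - 5 = -25.
Step 2. [(-(5*((x + 6) - 3))) - 5 = -25] -5 is outermost — add 5 both sides ⇒ sub: -(5*((x + 6) - 3)) = -20.
Step 3. [-(5*((x + 6) - 3)) = -20] leading − — multiply by −1, so neg: 5*((x + 6) - 3) = 20.
Step 4. [5*((x + 6) - 3) = 20] 5·(inner) — divide through by 5, so div: (x + 6) - 3 = 4.
Step 5. [(x + 6) - 3 = 4] the outer -3 inverts by adding 3, so sub: x + 6 = 7.
Step 6. [x + 6 = 7] peel the +6: subtract 6 from each side ⇒ sub: x = 1.

Answer: x ∈ {1}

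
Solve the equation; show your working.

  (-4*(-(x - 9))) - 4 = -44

Step 1. [(-4*(-(x - 9))) - 4 = -44] common factor -4 (LHS and -44) — divide through ⇒ factor: (-(x - 9)) + 1 = 11.
Step 2. [(-(x - 9)) + 1 = 11] the outer +1 inverts by subtracting 1, so sub: -(x - 9) = 10.
Step 3. [-(x - 9) = 10] flip signs both sides. So neg: x - 9 = -10.
Step 4. [x - 9 = -10] peel the -9: add 9 from each side, so sub: x = -1.

Answer: x ∈ {-1}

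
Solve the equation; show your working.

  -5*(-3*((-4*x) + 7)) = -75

Step 1. [-5*(-3*((-4*x) + 7)) = -75] divide by the outer -5, so div: -3*((-4*x) + 7) = 15.
Step 2. [-3*((-4*x) + 7) = 15] -3·(inner) — divide through by -3, so div: (-4*x) + 7 = -5.
Step 3. [(-4*x) + 7 = -5] +7 is outermost — subtract 7 both sides ⇒ sub: -4*x = -12.
Step 4. [-4*x = -12] leading coefficient -4: divide by -4 ⇒ div: x = 3.

Answer: x ∈ {3}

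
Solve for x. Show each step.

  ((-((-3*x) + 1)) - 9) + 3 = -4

Step 1. [((-((-3*x) + 1)) - 9) + 3 = -4] subtract 3: x sits inside (… + 3). So sub: (-((-3*x) + 1)) - 9 = -7.
Step 2. [(-((-3*x) + 1)) - 9 = -7] peel the -9: add 9 from each side ⇒ sub: -((-3*x) + 1) = 2.
Step 3. [-((-3*x) + 1) = 2] leading − — multiply by −1, so neg: (-3*x) + 1 = -2.
Step 4. [(-3*x) + 1 = -2] subtract 1: x sits inside (… + 1) ⇒ sub: -3*x = -3.
Step 5. [-3*x = -3] LHS = -3·(…); ÷-3 both sides ⇒ div: x = 1.

Answer: x ∈ {1}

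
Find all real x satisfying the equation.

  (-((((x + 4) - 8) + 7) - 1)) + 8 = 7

Step 1. [(-((((x + 4) - 8) + 7) - 1)) + 8 = 7] peel the +8: subtract 8 from each side, so sub: -((((x + 4) - 8) + 7) - 1) = -1.
Step 2. [-((((x + 4) - 8) + 7) - 1) = -1] LHS negated; negate both sides, so neg: (((x + 4) - 8) + 7) - 1 = 1.
Step 3. [(((x + 4) - 8) + 7) - 1 = 1] the outer -1 inverts by adding 1, so sub: ((x + 4) - 8) + 7 = 2.
Step 4. [((x + 4) - 8) + 7 = 2] +7 is outermost — subtract 7 both sides, so sub: (x + 4) - 8 = -5.
Step 5. [(x + 4) - 8 = -5] peel the -8: add 8 from each side ⇒ sub: x + 4 = 3.
Step 6. [x + 4 = 3] 4 comes off first (subtract 4). So sub: x = -1.

Answer: x ∈ {-1}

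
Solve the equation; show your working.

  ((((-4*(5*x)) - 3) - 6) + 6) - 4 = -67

Step 1. [((((-4*(5*x)) - 3) - 6) + 6) - 4 = -67] 4 comes off first (add 4). So sub: (((-4*(5*x)) - 3) - 6) + 6 = -63.
Step 2. [(((-4*(5*x)) - 3) - 6) + 6 = -63] peel the +6: subtract 6 from each side ⇒ sub: ((-4*(5*x)) - 3) - 6 = -69.
Step 3. [((-4*(5*x)) - 3) - 6 = -69] peel the -6: add 6 from each side, so sub: (-4*(5*x)) - 3 = -63.
Step 4. [(-4*(5*x)) - 3 = -63] -3 is outermost — add 3 both sides ⇒ sub: -4*(5*x) = -60.
Step 5. [-4*(5*x) = -60] -4·(inner) — divide through by -4 ⇒ div: 5*x = 15.
Step 6. [5*x = 15] 5 out front; divide by 5 ⇒ div: x = 3.

Answer: x ∈ {3}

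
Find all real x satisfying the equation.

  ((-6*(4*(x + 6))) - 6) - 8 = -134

Step 1. [((-6*(4*(x + 6))) - 6) - 8 = -134] peel the -8: add 8 from each side. So sub: (-6*(4*(x + 6))) - 6 = -126.
Step 2. [(-6*(4*(x + 6))) - 6 = -126] common factor -6 (LHS and -126) — divide through, so factor: (4*(x + 6)) + 1 = 21.
Step 3. [(4*(x + 6)) + 1 = 21] peel the +1: subtract 1 from each side ⇒ sub: 4*(x + 6) = 20.
Step 4. [4*(x + 6) = 20] divide by the outer 4. So div: x + 6 = 5.
Step 5. [x + 6 = 5] the outer +6 inverts by subtracting 6 ⇒ sub: x = -1.

Answer: x ∈ {-1}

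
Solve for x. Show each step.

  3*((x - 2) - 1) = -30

Step 1. [3*((x - 2) - 1) = -30] leading coefficient 3: divide by 3 ⇒ div: (x - 2) - 1 = -10.
Step 2. [(x - 2) - 1 = -10] -1 is outermost — add 1 both sides ⇒ sub: x - 2 = -9.
Step 3. [x - 2 = -9] 2 comes off first (add 2), so sub: x = -7.

Answer: x ∈ {-7}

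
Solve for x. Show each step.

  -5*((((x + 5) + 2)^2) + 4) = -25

Step 1. [-5*((((x + 5) + 2)^2) + 4) = -25] leading coefficient -5: divide by -5 ⇒ div: (((x + 5) + 2)^2) + 4 = 5.
Step 2. [(((x + 5) + 2)^2) + 4 = 5] peel the +4: subtract 4 from each side, so sub: ((x + 5) + 2)^2 = 1.
Step 3. [((x + 5) + 2)^2 = 1] √ both sides: 1 ≥ 0 gives two branches ⇒ sqrt: (x + 5) + 2 = 1 or -1.
Step 4. [(x + 5) + 2 = 1 or -1] subtract 2: x sits inside (… + 2), so sub: x + 5 = -1 or -3.
Step 5. [x + 5 = -1 or -3] +5 is outermost — subtract 5 both sides. So sub: x = -6 or -8.

Answer: x ∈ {-8, -6}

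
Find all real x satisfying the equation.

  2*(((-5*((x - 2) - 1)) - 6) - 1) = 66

Step 1. [2*(((-5*((x - 2) - 1)) - 6) - 1) = 66] divide by the outer 2. So div: ((-5*((x - 2) - 1)) - 6) - 1 = 33.
Step 2. [((-5*((x - 2) - 1)) - 6) - 1 = 33] add 1: x sits inside (… - 1), so sub: (-5*((x - 2) - 1)) - 6 = 34.
Step 3. [(-5*((x - 2) - 1)) - 6 = 34] -6 is outermost — add 6 both sides. So sub: -5*((x - 2) - 1) = 40.
Step 4. [-5*((x - 2) - 1) = 40] LHS = -5·(…); ÷-5 both sides, so div: (x - 2) - 1 = -8.
Step 5. [(x - 2) - 1 = -8] add 1: x sits inside (… - 1), so sub: x - 2 = -7.
Step 6. [x - 2 = -7] -2 is outermost — add 2 both sides. So sub: x = -5.

Answer: x ∈ {-5}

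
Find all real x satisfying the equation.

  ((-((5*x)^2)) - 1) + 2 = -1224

Step 1. [((-((5*x)^2)) - 1) + 2 = -1224] peel the +2: subtract 2 from each side ⇒ sub: (-((5*x)^2)) - 1 = -1226.
Step 2. [(-((5*x)^2)) - 1 = -1226] the outer -1 inverts by adding 1 ⇒ sub: -((5*x)^2) = -1225.
Step 3. [-((5*x)^2) = -1225] flip signs both sides, so neg: (5*x)^2 = 1225.
Step 4. [(5*x)^2 = 1225] 1225 ≥ 0, LHS is (·)² — take ±√. So sqrt: 5*x = 35 or -35.
Step 5. [5*x = 35 or -35] 5·(inner) — divide through by 5 ⇒ div: x = 7 or -7.

Answer: x ∈ {-7, 7}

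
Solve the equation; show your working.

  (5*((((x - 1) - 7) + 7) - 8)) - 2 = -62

Step 1. [(5*((((x - 1) - 7) + 7) - 8)) - 2 = -62] 2 comes off first (add 2) ⇒ sub: 5*((((x - 1) - 7) + 7) - 8) = -60.
Step 2. [5*((((x - 1) - 7) + 7) - 8) = -60] leading coefficient 5: divide by 5 ⇒ div: (((x - 1) - 7) + 7) - 8 = -12.
Step 3. [(((x - 1) - 7) + 7) - 8 = -12] add 8: x sits inside (… - 8), so sub: ((x - 1) - 7) + 7 = -4.
Step 4. [((x - 1) - 7) + 7 = -4] subtract 7: x sits inside (… + 7). So sub: (x - 1) - 7 = -11.
Step 5. [(x - 1) - 7 = -11] peel the -7: add 7 from each side, so sub: x - 1 = -4.
Step 6. [x - 1 = -4] add 1: x sits inside (… - 1) ⇒ sub: x = -3.

Answer: x ∈ {-3}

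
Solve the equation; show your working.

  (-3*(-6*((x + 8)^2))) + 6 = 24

Step 1. [(-3*(-6*((x + 8)^2))) + 6 = 24] 6 comes off first (subtract 6). So sub: -3*(-6*((x + 8)^2)) = 18.
Step 2. [-3*(-6*((x + 8)^2)) = 18] leading coefficient -3: divide by -3, so div: -6*((x + 8)^2) = -6.
Step 3. [-6*((x + 8)^2) = -6] LHS = -6·(…); ÷-6 both sides. So div: (x + 8)^2 = 1.
Step 4. [(x + 8)^2 = 1] LHS squared, RHS 1 ≥ 0: apply √ (±), so sqrt: x + 8 = 1 or -1.
Step 5. [x + 8 = 1 or -1] peel the +8: subtract 8 from each side. So sub: x = -7 or -9.

Answer: x ∈ {-9, -7}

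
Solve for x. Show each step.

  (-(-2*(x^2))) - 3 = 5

Step 1. [(-(-2*(x^2))) - 3 = 5] the outer -3 inverts by adding 3. So sub: -(-2*(x^2)) = 8.
Step 2. [-(-2*(x^2)) = 8] leading − — multiply by −1 ⇒ neg: -2*(x^2) = -8.
Step 3. [-2*(x^2) = -8] -2·(inner) — divide through by -2. So div: x^2 = 4.
Step 4. [x^2 = 4] √ both sides: 4 ≥ 0 gives two branches. So sqrt: x = 2 or -2.

Answer: x ∈ {-2, 2}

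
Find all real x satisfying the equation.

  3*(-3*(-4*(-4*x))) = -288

Step 1. [3*(-3*(-4*(-4*x))) = -288] 3 out front; divide by 3. So div: -3*(-4*(-4*x)) = -96.
Step 2. [-3*(-4*(-4*x)) = -96] leading coefficient -3: divide by -3 ⇒ div: -4*(-4*x) = 32.
Step 3. [-4*(-4*x) = 32] leading coefficient -4: divide by -4. So div: -4*x = -8.
Step 4. [-4*x = -8] leading coefficient -4: divide by -4. So div: x = 2.

Answer: x ∈ {2}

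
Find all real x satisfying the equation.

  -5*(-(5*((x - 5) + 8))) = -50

Step 1. [-5*(-(5*((x - 5) + 8))) = -50] -5·(inner) — divide through by -5. So div: -(5*((x - 5) + 8)) = 10.
Step 2. [-(5*((x - 5) + 8)) = 10] flip signs both sides. So neg: 5*((x - 5) + 8) = -10.
Step 3. [5*((x - 5) + 8) = -10] leading coefficient 5: divide by 5, so div: (x - 5) + 8 = -2.
Step 4. [(x - 5) + 8 = -2] subtract 8: x sits inside (… + 8), so sub: x - 5 = -10.
Step 5. [x - 5 = -10] add 5: x sits inside (… - 5), so sub: x = -5.

Answer: x ∈ {-5}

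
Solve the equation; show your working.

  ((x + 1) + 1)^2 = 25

Step 1. [((x + 1) + 1)^2 = 25] LHS squared, RHS 25 ≥ 0: apply √ (±). So sqrt: (x + 1) + 1 = 5 or -5.
Step 2. [(x + 1) + 1 = 5 or -5] peel the +1: subtract 1 from each side ⇒ sub: x + 1 = 4 or -6.
Step 3. [x + 1 = 4 or -6] the outer +1 inverts by subtracting 1 ⇒ sub: x = 3 or -7.

Answer: x ∈ {-7, 3}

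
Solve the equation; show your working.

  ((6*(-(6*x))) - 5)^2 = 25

Step 1. [((6*(-(6*x))) - 5)^2 = 25] √ both sides: 25 ≥ 0 gives two branches ⇒ sqrt: (6*(-(6*x))) - 5 = 5 or -5.
Step 2. [(6*(-(6*x))) - 5 = 5 or -5] peel the -5: add 5 from each side ⇒ sub: 6*(-(6*x)) = 10 or 0.
Step 3. [6*(-(6*x)) = 10 or 0] 6·(inner) — divide through by 6 ⇒ div: -(6*x) = 5/3 or 0.
Step 4. [-(6*x) = 5/3 or 0] leading − — multiply by −1. So neg: 6*x = -5/3 or 0.
Step 5. [6*x = -5/3 or 0] LHS = 6·(…); ÷6 both sides. So div: x = -5/18 or 0.

Answer: x ∈ {-5/18, 0}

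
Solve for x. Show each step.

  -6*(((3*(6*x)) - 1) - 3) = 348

Step 1. [-6*(((3*(6*x)) - 1) - 3) = 348] divide by the outer -6, so div: ((3*(6*x)) - 1) - 3 = -58.
Step 2. [((3*(6*x)) - 1) - 3 = -58] add 3: x sits inside (… - 3) ⇒ sub: (3*(6*x)) - 1 = -55.
Step 3. [(3*(6*x)) - 1 = -55] 1 comes off first (add 1) ⇒ sub: 3*(6*x) = -54.
Step 4. [3*(6*x) = -54] leading coefficient 3: divide by 3. So div: 6*x = -18.
Step 5. [6*x = -18] LHS = 6·(…); ÷6 both sides ⇒ div: x = -3.

Answer: x ∈ {-3}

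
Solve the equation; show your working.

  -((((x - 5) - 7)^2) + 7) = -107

Step 1. [-((((x - 5) - 7)^2) + 7) = -107] flip signs both sides, so neg: (((x - 5) - 7)^2) + 7 = 107.
Step 2. [(((x - 5) - 7)^2) + 7 = 107] subtract 7: x sits inside (… + 7), so sub: ((x - 5) - 7)^2 = 100.
Step 3. [((x - 5) - 7)^2 = 100] √ both sides: 100 ≥ 0 gives two branches, so sqrt: (x - 5) - 7 = 10 or -10.
Step 4. [(x - 5) - 7 = 10 or -10] the outer -7 inverts by adding 7. So sub: x - 5 = 17 or -3.
Step 5. [x - 5 = 17 or -3] peel the -5: add 5 from each side ⇒ sub: x = 22 or 2.

Answer: x ∈ {2, 22}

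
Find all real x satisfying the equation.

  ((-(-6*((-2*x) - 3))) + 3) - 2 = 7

Step 1. [((-(-6*((-2*x) - 3))) + 3) - 2 = 7] peel the -2: add 2 from each side. So sub: (-(-6*((-2*x) - 3))) + 3 = 9.
Step 2. [(-(-6*((-2*x) - 3))) + 3 = 9] 3 comes off first (subtract 3). So sub: -(-6*((-2*x) - 3)) = 6.
Step 3. [-(-6*((-2*x) - 3)) = 6] LHS negated; negate both sides, so neg: -6*((-2*x) - 3) = -6.
Step 4. [-6*((-2*x) - 3) = -6] leading coefficient -6: divide by -6. So div: (-2*x) - 3 = 1.
Step 5. [(-2*x) - 3 = 1] add 3: x sits inside (… - 3). So sub: -2*x = 4.
Step 6. [-2*x = 4] -2·(inner) — divide through by -2, so div: x = -2.

Answer: x ∈ {-2}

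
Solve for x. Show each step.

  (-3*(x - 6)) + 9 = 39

Step 1. [(-3*(x - 6)) + 9 = 39] +9 is outermost — subtract 9 both sides ⇒ sub: -3*(x - 6) = 30.
Step 2. [-3*(x - 6) = 30] LHS = -3·(…); ÷-3 both sides ⇒ div: x - 6 = -10.
Step 3. [x - 6 = -10] peel the -6: add 6 from each side, so sub: x = -4.

Answer: x ∈ {-4}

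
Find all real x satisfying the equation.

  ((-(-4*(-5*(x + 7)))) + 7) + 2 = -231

Step 1. [((-(-4*(-5*(x + 7)))) + 7) + 2 = -231] subtract 2: x sits inside (… + 2) ⇒ sub: (-(-4*(-5*(x + 7)))) + 7 = -233.
Step 2. [(-(-4*(-5*(x + 7)))) + 7 = -233] subtract 7: x sits inside (… + 7) ⇒ sub: -(-4*(-5*(x + 7))) = -240.
Step 3. [-(-4*(-5*(x + 7))) = -240] LHS negated; negate both sides, so neg: -4*(-5*(x + 7)) = 240.
Step 4. [-4*(-5*(x + 7)) = 240] leading coefficient -4: divide by -4 ⇒ div: -5*(x + 7) = -60.
Step 5. [-5*(x + 7) = -60] LHS = -5·(…); ÷-5 both sides, so div: x + 7 = 12.
Step 6. [x + 7 = 12] subtract 7: x sits inside (… + 7) ⇒ sub: x = 5.

Answer: x ∈ {5}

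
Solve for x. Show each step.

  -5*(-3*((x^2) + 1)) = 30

Step 1. [-5*(-3*((x^2) + 1)) = 30] -5·(inner) — divide through by -5. So div: -3*((x^2) + 1) = -6.
Step 2. [-3*((x^2) + 1) = -6] leading coefficient -3: divide by -3. So div: (x^2) + 1 = 2.
Step 3. [(x^2) + 1 = 2] +1 is outermost — subtract 1 both sides ⇒ sub: x^2 = 1.
Step 4. [x^2 = 1] √ both sides: 1 ≥ 0 gives two branches. So sqrt: x = 1 or -1.

Answer: x ∈ {-1, 1}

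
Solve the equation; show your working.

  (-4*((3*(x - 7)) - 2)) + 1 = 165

Step 1. [(-4*((3*(x - 7)) - 2)) + 1 = 165] 1 comes off first (subtract 1) ⇒ sub: -4*((3*(x - 7)) - 2) = 164.
Step 2. [-4*((3*(x - 7)) - 2) = 164] leading coefficient -4: divide by -4. So div: (3*(x - 7)) - 2 = -41.
Step 3. [(3*(x - 7)) - 2 = -41] -2 is outermost — add 2 both sides ⇒ sub: 3*(x - 7) = -39.
Step 4. [3*(x - 7) = -39] 3·(inner) — divide through by 3, so div: x - 7 = -13.
Step 5. [x - 7 = -13] the outer -7 inverts by adding 7. So sub: x = -6.

Answer: x ∈ {-6}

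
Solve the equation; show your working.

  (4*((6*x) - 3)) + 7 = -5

Step 1. [(4*((6*x) - 3)) + 7 = -5] peel the +7: subtract 7 from each side, so sub: 4*((6*x) - 3) = -12.
Step 2. [4*((6*x) - 3) = -12] 4 out front; divide by 4. So div: (6*x) - 3 = -3.
Step 3. [(6*x) - 3 = -3] -3 is outermost — add 3 both sides, so sub: 6*x = 0.
Step 4. [6*x = 0] divide by the outer 6, so div: x = 0.

Answer: x ∈ {0}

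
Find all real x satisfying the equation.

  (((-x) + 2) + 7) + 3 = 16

Step 1. [(((-x) + 2) + 7) + 3 = 16] 3 comes off first (subtract 3) ⇒ sub: ((-x) + 2) + 7 = 13.
Step 2. [((-x) + 2) + 7 = 13] +7 is outermost — subtract 7 both sides, so sub: (-x) + 2 = 6.
Step 3. [(-x) + 2 = 6] peel the +2: subtract 2 from each side, so sub: -x = 4.
Step 4. [-x = 4] leading − — multiply by −1. So neg: x = -4.

Answer: x ∈ {-4}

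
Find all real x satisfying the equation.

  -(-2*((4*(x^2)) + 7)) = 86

Step 1. [-(-2*((4*(x^2)) + 7)) = 86] leading − — multiply by −1, so neg: -2*((4*(x^2)) + 7) = -86.
Step 2. [-2*((4*(x^2)) + 7) = -86] leading coefficient -2: divide by -2 ⇒ div: (4*(x^2)) + 7 = 43.
Step 3. [(4*(x^2)) + 7 = 43] 7 comes off first (subtract 7) ⇒ sub: 4*(x^2) = 36.
Step 4. [4*(x^2) = 36] leading coefficient 4: divide by 4 ⇒ div: x^2 = 9.
Step 5. [x^2 = 9] LHS squared, RHS 9 ≥ 0: apply √ (±). So sqrt: x = 3 or -3.

Answer: x ∈ {-3, 3}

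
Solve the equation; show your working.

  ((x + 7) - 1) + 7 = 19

Step 1. [((x + 7) - 1) + 7 = 19] +7 is outermost — subtract 7 both sides ⇒ sub: (x + 7) - 1 = 12.
Step 2. [(x + 7) - 1 = 12] 1 comes off first (add 1). So sub: x + 7 = 13.
Step 3. [x + 7 = 13] 7 comes off first (subtract 7), so sub: x = 6.

Answer: x ∈ {6}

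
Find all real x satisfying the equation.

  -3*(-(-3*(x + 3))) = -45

Step 1. [-3*(-(-3*(x + 3))) = -45] LHS = -3·(…); ÷-3 both sides. So div: -(-3*(x + 3)) = 15.
Step 2. [-(-3*(x + 3)) = 15] leading − — multiply by −1. So neg: -3*(x + 3) = -15.
Step 3. [-3*(x + 3) = -15] -3 out front; divide by -3. So div: x + 3 = 5.
Step 4. [x + 3 = 5] +3 is outermost — subtract 3 both sides. So sub: x = 2.

Answer: x ∈ {2}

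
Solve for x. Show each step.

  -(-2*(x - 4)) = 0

Step 1. [-(-2*(x - 4)) = 0] flip signs both sides, so neg: -2*(x - 4) = 0.
Step 2. [-2*(x - 4) = 0] -2·(inner) — divide through by -2 ⇒ div: x - 4 = 0.
Step 3. [x - 4 = 0] add 4: x sits inside (… - 4). So sub: x = 4.

Answer: x ∈ {4}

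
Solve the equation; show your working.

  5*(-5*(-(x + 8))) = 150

Step 1. [5*(-5*(-(x + 8))) = 150] 5 out front; divide by 5, so div: -5*(-(x + 8)) = 30.
Step 2. [-5*(-(x + 8)) = 30] leading coefficient -5: divide by -5. So div: -(x + 8) = -6.
Step 3. [-(x + 8) = -6] flip signs both sides ⇒ neg: x + 8 = 6.
Step 4. [x + 8 = 6] peel the +8: subtract 8 from each side. So sub: x = -2.

Answer: x ∈ {-2}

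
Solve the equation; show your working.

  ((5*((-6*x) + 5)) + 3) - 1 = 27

Step 1. [((5*((-6*x) + 5)) + 3) - 1 = 27] 1 comes off first (add 1). So sub: (5*((-6*x) + 5)) + 3 = 28.
Step 2. [(5*((-6*x) + 5)) + 3 = 28] peel the +3: subtract 3 from each side. So sub: 5*((-6*x) + 5) = 25.
Step 3. [5*((-6*x) + 5) = 25] LHS = 5·(…); ÷5 both sides ⇒ div: (-6*x) + 5 = 5.
Step 4. [(-6*x) + 5 = 5] peel the +5: subtract 5 from each side, so sub: -6*x = 0.
Step 5. [-6*x = 0] divide by the outer -6. So div: x = 0.

Answer: x ∈ {0}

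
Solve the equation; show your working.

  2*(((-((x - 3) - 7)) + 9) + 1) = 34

Step 1. [2*(((-((x - 3) - 7)) + 9) + 1) = 34] leading coefficient 2: divide by 2 ⇒ div: ((-((x - 3) - 7)) + 9) + 1 = 17.
Step 2. [((-((x - 3) - 7)) + 9) + 1 = 17] +1 is outermost — subtract 1 both sides ⇒ sub: (-((x - 3) - 7)) + 9 = 16.
Step 3. [(-((x - 3) - 7)) + 9 = 16] subtract 9: x sits inside (… + 9), so sub: -((x - 3) - 7) = 7.
Step 4. [-((x - 3) - 7) = 7] LHS negated; negate both sides ⇒ neg: (x - 3) - 7 = -7.
Step 5. [(x - 3) - 7 = -7] peel the -7: add 7 from each side, so sub: x - 3 = 0.
Step 6. [x - 3 = 0] -3 is outermost — add 3 both sides, so sub: x = 3.

Answer: x ∈ {3}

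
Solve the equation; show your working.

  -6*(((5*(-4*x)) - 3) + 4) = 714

Step 1. [-6*(((5*(-4*x)) - 3) + 4) = 714] divide by the outer -6 ⇒ div: ((5*(-4*x)) - 3) + 4 = -119.
Step 2. [((5*(-4*x)) - 3) + 4 = -119] subtract 4: x sits inside (… + 4), so sub: (5*(-4*x)) - 3 = -123.
Step 3. [(5*(-4*x)) - 3 = -123] add 3: x sits inside (… - 3) ⇒ sub: 5*(-4*x) = -120.
Step 4. [5*(-4*x) = -120] 5 out front; divide by 5. So div: -4*x = -24.
Step 5. [-4*x = -24] LHS = -4·(…); ÷-4 both sides ⇒ div: x = 6.

Answer: x ∈ {6}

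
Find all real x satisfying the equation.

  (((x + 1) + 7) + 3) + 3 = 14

Step 1. [(((x + 1) + 7) + 3) + 3 = 14] the outer +3 inverts by subtracting 3 ⇒ sub: ((x + 1) + 7) + 3 = 11.
Step 2. [((x + 1) + 7) + 3 = 11] +3 is outermost — subtract 3 both sides. So sub: (x + 1) + 7 = 8.
Step 3. [(x + 1) + 7 = 8] 7 comes off first (subtract 7), so sub: x + 1 = 1.
Step 4. [x + 1 = 1] 1 comes off first (subtract 1). So sub: x = 0.

Answer: x ∈ {0}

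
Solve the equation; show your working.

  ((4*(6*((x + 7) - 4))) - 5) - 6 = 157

Step 1. [((4*(6*((x + 7) - 4))) - 5) - 6 = 157] 6 comes off first (add 6), so sub: (4*(6*((x + 7) - 4))) - 5 = 163.
Step 2. [(4*(6*((x + 7) - 4))) - 5 = 163] peel the -5: add 5 from each side ⇒ sub: 4*(6*((x + 7) - 4)) = 168.
Step 3. [4*(6*((x + 7) - 4)) = 168] LHS = 4·(…); ÷4 both sides, so div: 6*((x + 7) - 4) = 42.
Step 4. [6*((x + 7) - 4) = 42] 6 out front; divide by 6. So div: (x + 7) - 4 = 7.
Step 5. [(x + 7) - 4 = 7] the outer -4 inverts by adding 4, so sub: x + 7 = 11.
Step 6. [x + 7 = 11] the outer +7 inverts by subtracting 7 ⇒ sub: x = 4.

Answer: x ∈ {4}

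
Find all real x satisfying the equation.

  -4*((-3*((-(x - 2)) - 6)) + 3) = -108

Step 1. [-4*((-3*((-(x - 2)) - 6)) + 3) = -108] -4·(inner) — divide through by -4, so div: (-3*((-(x - 2)) - 6)) + 3 = 27.
Step 2. [(-3*((-(x - 2)) - 6)) + 3 = 27] -3 divides every term; factor it out ⇒ factor: ((-(x - 2)) - 6) - 1 = -9.
Step 3. [((-(x - 2)) - 6) - 1 = -9] add 1: x sits inside (… - 1), so sub: (-(x - 2)) - 6 = -8.
Step 4. [(-(x - 2)) - 6 = -8] the outer -6 inverts by adding 6, so sub: -(x - 2) = -2.
Step 5. [-(x - 2) = -2] leading − — multiply by −1 ⇒ neg: x - 2 = 2.
Step 6. [x - 2 = 2] -2 is outermost — add 2 both sides ⇒ sub: x = 4.

Answer: x ∈ {4}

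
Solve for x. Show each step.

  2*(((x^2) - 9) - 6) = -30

Step 1. [2*(((x^2) - 9) - 6) = -30] leading coefficient 2: divide by 2, so div: ((x^2) - 9) - 6 = -15.
Step 2. [((x^2) - 9) - 6 = -15] the outer -6 inverts by adding 6. So sub: (x^2) - 9 = -9.
Step 3. [(x^2) - 9 = -9] 9 comes off first (add 9). So sub: x^2 = 0.
Step 4. [x^2 = 0] LHS squared, RHS 0 ≥ 0: apply √ (±). So sqrt: x = 0.

Answer: x ∈ {0}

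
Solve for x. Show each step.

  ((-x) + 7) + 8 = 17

Step 1. [((-x) + 7) + 8 = 17] peel the +8: subtract 8 from each side ⇒ sub: (-x) + 7 = 9.
Step 2. [(-x) + 7 = 9] 7 comes off first (subtract 7), so sub: -x = 2.
Step 3. [-x = 2] LHS negated; negate both sides, so neg: x = -2.

Answer: x ∈ {-2}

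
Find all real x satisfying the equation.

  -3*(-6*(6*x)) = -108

Step 1. [-3*(-6*(6*x)) = -108] leading coefficient -3: divide by -3 ⇒ div: -6*(6*x) = 36.
Step 2. [-6*(6*x) = 36] LHS = -6·(…); ÷-6 both sides. So div: 6*x = -6.
Step 3. [6*x = -6] 6 out front; divide by 6, so div: x = -1.

Answer: x ∈ {-1}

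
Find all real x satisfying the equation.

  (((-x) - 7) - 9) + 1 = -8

Step 1. [(((-x) - 7) - 9) + 1 = -8] subtract 1: x sits inside (… + 1), so sub: ((-x) - 7) - 9 = -9.
Step 2. [((-x) - 7) - 9 = -9] the outer -9 inverts by adding 9 ⇒ sub: (-x) - 7 = 0.
Step 3. [(-x) - 7 = 0] peel the -7: add 7 from each side, so sub: -x = 7.
Step 4. [-x = 7] leading − — multiply by −1 ⇒ neg: x = -7.

Answer: x ∈ {-7}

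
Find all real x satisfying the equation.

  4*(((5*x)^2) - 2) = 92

Step 1. [4*(((5*x)^2) - 2) = 92] LHS = 4·(…); ÷4 both sides ⇒ div: ((5*x)^2) - 2 = 23.
Step 2. [((5*x)^2) - 2 = 23] the outer -2 inverts by adding 2. So sub: (5*x)^2 = 25.
Step 3. [(5*x)^2 = 25] √ both sides: 25 ≥ 0 gives two branches. So sqrt: 5*x = 5 or -5.
Step 4. [5*x = 5 or -5] divide by the outer 5, so div: x = 1 or -1.

Answer: x ∈ {-1, 1}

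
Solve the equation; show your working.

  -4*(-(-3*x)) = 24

Step 1. [-4*(-(-3*x)) = 24] divide by the outer -4 ⇒ div: -(-3*x) = -6.
Step 2. [-(-3*x) = -6] flip signs both sides. So neg: -3*x = 6.
Step 3. [-3*x = 6] divide by the outer -3 ⇒ div: x = -2.

Answer: x ∈ {-2}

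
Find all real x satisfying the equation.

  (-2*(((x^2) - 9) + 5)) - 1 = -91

Step 1. [(-2*(((x^2) - 9) + 5)) - 1 = -91] add 1: x sits inside (… - 1), so sub: -2*(((x^2) - 9) + 5) = -90.
Step 2. [-2*(((x^2) - 9) + 5) = -90] LHS = -2·(…); ÷-2 both sides. So div: ((x^2) - 9) + 5 = 45.
Step 3. [((x^2) - 9) + 5 = 45] subtract 5: x sits inside (… + 5), so sub: (x^2) - 9 = 40.
Step 4. [(x^2) - 9 = 40] the outer -9 inverts by adding 9. So sub: x^2 = 49.
Step 5. [x^2 = 49] LHS squared, RHS 49 ≥ 0: apply √ (±). So sqrt: x = 7 or -7.

Answer: x ∈ {-7, 7}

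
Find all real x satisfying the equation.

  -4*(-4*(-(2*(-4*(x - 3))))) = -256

Step 1. [-4*(-4*(-(2*(-4*(x - 3))))) = -256] -4·(inner) — divide through by -4, so div: -4*(-(2*(-4*(x - 3)))) = 64.
Step 2. [-4*(-(2*(-4*(x - 3)))) = 64] -4 out front; divide by -4 ⇒ div: -(2*(-4*(x - 3))) = -16.
Step 3. [-(2*(-4*(x - 3))) = -16] flip signs both sides ⇒ neg: 2*(-4*(x - 3)) = 16.
Step 4. [2*(-4*(x - 3)) = 16] divide by the outer 2 ⇒ div: -4*(x - 3) = 8.
Step 5. [-4*(x - 3) = 8] LHS = -4·(…); ÷-4 both sides ⇒ div: x - 3 = -2.
Step 6. [x - 3 = -2] the outer -3 inverts by adding 3. So sub: x = 1.

Answer: x ∈ {1}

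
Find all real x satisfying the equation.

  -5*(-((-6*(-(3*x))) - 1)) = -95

Step 1. [-5*(-((-6*(-(3*x))) - 1)) = -95] divide by the outer -5, so div: -((-6*(-(3*x))) - 1) = 19.
Step 2. [-((-6*(-(3*x))) - 1) = 19] flip signs both sides. So neg: (-6*(-(3*x))) - 1 = -19.
Step 3. [(-6*(-(3*x))) - 1 = -19] 1 comes off first (add 1) ⇒ sub: -6*(-(3*x)) = -18.
Step 4. [-6*(-(3*x)) = -18] divide by the outer -6, so div: -(3*x) = 3.
Step 5. [-(3*x) = 3] flip signs both sides, so neg: 3*x = -3.
Step 6. [3*x = -3] 3·(inner) — divide through by 3, so div: x = -1.

Answer: x ∈ {-1}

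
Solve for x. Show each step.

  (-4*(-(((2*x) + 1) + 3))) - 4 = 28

Step 1. [(-4*(-(((2*x) + 1) + 3))) - 4 = 28] -4 divides every term; factor it out ⇒ factor: (-(((2*x) + 1) + 3)) + 1 = -7.
Step 2. [(-(((2*x) + 1) + 3)) + 1 = -7] peel the +1: subtract 1 from each side, so sub: -(((2*x) + 1) + 3) = -8.
Step 3. [-(((2*x) + 1) + 3) = -8] leading − — multiply by −1, so neg: ((2*x) + 1) + 3 = 8.
Step 4. [((2*x) + 1) + 3 = 8] 3 comes off first (subtract 3). So sub: (2*x) + 1 = 5.
Step 5. [(2*x) + 1 = 5] subtract 1: x sits inside (… + 1) ⇒ sub: 2*x = 4.
Step 6. [2*x = 4] 2·(inner) — divide through by 2. So div: x = 2.

Answer: x ∈ {2}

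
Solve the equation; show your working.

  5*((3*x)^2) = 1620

Step 1. [5*((3*x)^2) = 1620] LHS = 5·(…); ÷5 both sides, so div: (3*x)^2 = 324.
Step 2. [(3*x)^2 = 324] 324 ≥ 0, LHS is (·)² — take ±√ ⇒ sqrt: 3*x = 18 or -18.
Step 3. [3*x = 18 or -18] divide by the outer 3. So div: x = 6 or -6.

Answer: x ∈ {-6, 6}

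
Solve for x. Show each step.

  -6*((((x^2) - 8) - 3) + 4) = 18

Step 1. [-6*((((x^2) - 8) - 3) + 4) = 18] -6·(inner) — divide through by -6, so div: (((x^2) - 8) - 3) + 4 = -3.
Step 2. [(((x^2) - 8) - 3) + 4 = -3] subtract 4: x sits inside (… + 4). So sub: ((x^2) - 8) - 3 = -7.
Step 3. [((x^2) - 8) - 3 = -7] the outer -3 inverts by adding 3, so sub: (x^2) - 8 = -4.
Step 4. [(x^2) - 8 = -4] add 8: x sits inside (… - 8). So sub: x^2 = 4.
Step 5. [x^2 = 4] √ both sides: 4 ≥ 0 gives two branches ⇒ sqrt: x = 2 or -2.

Answer: x ∈ {-2, 2}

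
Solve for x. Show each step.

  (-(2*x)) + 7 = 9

Step 1. [(-(2*x)) + 7 = 9] subtract 7: x sits inside (… + 7), so sub: -(2*x) = 2.
Step 2. [-(2*x) = 2] leading − — multiply by −1 ⇒ neg: 2*x = -2.
Step 3. [2*x = -2] LHS = 2·(…); ÷2 both sides, so div: x = -1.

Answer: x ∈ {-1}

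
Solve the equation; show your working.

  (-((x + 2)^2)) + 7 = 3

Step 1. [(-((x + 2)^2)) + 7 = 3] peel the +7: subtract 7 from each side. So sub: -((x + 2)^2) = -4.
Step 2. [-((x + 2)^2) = -4] flip signs both sides. So neg: (x + 2)^2 = 4.
Step 3. [(x + 2)^2 = 4] √ both sides: 4 ≥ 0 gives two branches. So sqrt: x + 2 = 2 or -2.
Step 4. [x + 2 = 2 or -2] 2 comes off first (subtract 2) ⇒ sub: x = 0 or -4.

Answer: x ∈ {-4, 0}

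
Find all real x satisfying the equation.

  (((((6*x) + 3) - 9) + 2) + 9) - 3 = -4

Step 1. [(((((6*x) + 3) - 9) + 2) + 9) - 3 = -4] 3 comes off first (add 3). So sub: ((((6*x) + 3) - 9) + 2) + 9 = -1.
Step 2. [((((6*x) + 3) - 9) + 2) + 9 = -1] subtract 9: x sits inside (… + 9). So sub: (((6*x) + 3) - 9) + 2 = -10.
Step 3. [(((6*x) + 3) - 9) + 2 = -10] peel the +2: subtract 2 from each side ⇒ sub: ((6*x) + 3) - 9 = -12.
Step 4. [((6*x) + 3) - 9 = -12] peel the -9: add 9 from each side, so sub: (6*x) + 3 = -3.
Step 5. [(6*x) + 3 = -3] subtract 3: x sits inside (… + 3), so sub: 6*x = -6.
Step 6. [6*x = -6] 6 out front; divide by 6, so div: x = -1.

Answer: x ∈ {-1}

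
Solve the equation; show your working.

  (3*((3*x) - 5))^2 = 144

Step 1. [(3*((3*x) - 5))^2 = 144] √ both sides: 144 ≥ 0 gives two branches. So sqrt: 3*((3*x) - 5) = 12 or -12.
Step 2. [3*((3*x) - 5) = 12 or -12] 3·(inner) — divide through by 3. So div: (3*x) - 5 = 4 or -4.
Step 3. [(3*x) - 5 = 4 or -4] peel the -5: add 5 from each side, so sub: 3*x = 9 or 1.
Step 4. [3*x = 9 or 1] 3·(inner) — divide through by 3 ⇒ div: x = 3 or 1/3.

Answer: x ∈ {1/3, 3}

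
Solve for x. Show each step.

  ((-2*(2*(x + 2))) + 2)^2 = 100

Step 1. [((-2*(2*(x + 2))) + 2)^2 = 100] LHS squared, RHS 100 ≥ 0: apply √ (±). So sqrt: (-2*(2*(x + 2))) + 2 = 10 or -10.
Step 2. [(-2*(2*(x + 2))) + 2 = 10 or -10] the outer +2 inverts by subtracting 2 ⇒ sub: -2*(2*(x + 2)) = 8 or -12.
Step 3. [-2*(2*(x + 2)) = 8 or -12] divide by the outer -2, so div: 2*(x + 2) = -4 or 6.
Step 4. [2*(x + 2) = -4 or 6] leading coefficient 2: divide by 2. So div: x + 2 = -2 or 3.
Step 5. [x + 2 = -2 or 3] subtract 2: x sits inside (… + 2), so sub: x = -4 or 1.

Answer: x ∈ {-4, 1}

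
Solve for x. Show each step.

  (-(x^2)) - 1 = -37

Step 1. [(-(x^2)) - 1 = -37] the outer -1 inverts by adding 1. So sub: -(x^2) = -36.
Step 2. [-(x^2) = -36] flip signs both sides. So neg: x^2 = 36.
Step 3. [x^2 = 36] 36 ≥ 0, LHS is (·)² — take ±√, so sqrt: x = 6 or -6.

Answer: x ∈ {-6, 6}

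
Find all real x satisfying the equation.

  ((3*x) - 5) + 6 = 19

Step 1. [((3*x) - 5) + 6 = 19] 6 comes off first (subtract 6) ⇒ sub: (3*x) - 5 = 13.
Step 2. [(3*x) - 5 = 13] add 5: x sits inside (… - 5), so sub: 3*x = 18.
Step 3. [3*x = 18] LHS = 3·(…); ÷3 both sides ⇒ div: x = 6.

Answer: x ∈ {6}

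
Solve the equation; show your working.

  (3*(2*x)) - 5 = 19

Step 1. [(3*(2*x)) - 5 = 19] add 5: x sits inside (… - 5). So sub: 3*(2*x) = 24.
Step 2. [3*(2*x) = 24] LHS = 3·(…); ÷3 both sides, so div: 2*x = 8.
Step 3. [2*x = 8] LHS = 2·(…); ÷2 both sides ⇒ div: x = 4.

Answer: x ∈ {4}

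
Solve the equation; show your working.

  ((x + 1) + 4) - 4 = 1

Step 1. [((x + 1) + 4) - 4 = 1] peel the -4: add 4 from each side. So sub: (x + 1) + 4 = 5.
Step 2. [(x + 1) + 4 = 5] subtract 4: x sits inside (… + 4) ⇒ sub: x + 1 = 1.
Step 3. [x + 1 = 1] 1 comes off first (subtract 1) ⇒ sub: x = 0.

Answer: x ∈ {0}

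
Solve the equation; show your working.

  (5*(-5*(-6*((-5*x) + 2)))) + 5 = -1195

Step 1. [(5*(-5*(-6*((-5*x) + 2)))) + 5 = -1195] +5 is outermost — subtract 5 both sides ⇒ sub: 5*(-5*(-6*((-5*x) + 2))) = -1200.
Step 2. [5*(-5*(-6*((-5*x) + 2))) = -1200] 5 out front; divide by 5. So div: -5*(-6*((-5*x) + 2)) = -240.
Step 3. [-5*(-6*((-5*x) + 2)) = -240] LHS = -5·(…); ÷-5 both sides. So div: -6*((-5*x) + 2) = 48.
Step 4. [-6*((-5*x) + 2) = 48] leading coefficient -6: divide by -6 ⇒ div: (-5*x) + 2 = -8.
Step 5. [(-5*x) + 2 = -8] subtract 2: x sits inside (… + 2) ⇒ sub: -5*x = -10.
Step 6. [-5*x = -10] -5 out front; divide by -5. So div: x = 2.

Answer: x ∈ {2}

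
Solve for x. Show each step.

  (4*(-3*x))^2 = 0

Step 1. [(4*(-3*x))^2 = 0] √ both sides: 0 ≥ 0 gives two branches ⇒ sqrt: 4*(-3*x) = 0.
Step 2. [4*(-3*x) = 0] LHS = 4·(…); ÷4 both sides. So div: -3*x = 0.
Step 3. [-3*x = 0] divide by the outer -3. So div: x = 0.

Answer: x ∈ {0}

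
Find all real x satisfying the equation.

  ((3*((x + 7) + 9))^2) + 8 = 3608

Step 1. [((3*((x + 7) + 9))^2) + 8 = 3608] +8 is outermost — subtract 8 both sides, so sub: (3*((x + 7) + 9))^2 = 3600.
Step 2. [(3*((x + 7) + 9))^2 = 3600] 3600 ≥ 0, LHS is (·)² — take ±√. So sqrt: 3*((x + 7) + 9) = 60 or -60.
Step 3. [3*((x + 7) + 9) = 60 or -60] leading coefficient 3: divide by 3, so div: (x + 7) + 9 = 20 or -20.
Step 4. [(x + 7) + 9 = 20 or -20] peel the +9: subtract 9 from each side. So sub: x + 7 = 11 or -29.
Step 5. [x + 7 = 11 or -29] +7 is outermost — subtract 7 both sides, so sub: x = 4 or -36.

Answer: x ∈ {-36, 4}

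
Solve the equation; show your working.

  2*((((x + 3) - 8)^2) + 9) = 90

Step 1. [2*((((x + 3) - 8)^2) + 9) = 90] LHS = 2·(…); ÷2 both sides ⇒ div: (((x + 3) - 8)^2) + 9 = 45.
Step 2. [(((x + 3) - 8)^2) + 9 = 45] peel the +9: subtract 9 from each side, so sub: ((x + 3) - 8)^2 = 36.
Step 3. [((x + 3) - 8)^2 = 36] √ both sides: 36 ≥ 0 gives two branches. So sqrt: (x + 3) - 8 = 6 or -6.
Step 4. [(x + 3) - 8 = 6 or -6] peel the -8: add 8 from each side ⇒ sub: x + 3 = 14 or 2.
Step 5. [x + 3 = 14 or 2] subtract 3: x sits inside (… + 3), so sub: x = 11 or -1.

Answer: x ∈ {-1, 11}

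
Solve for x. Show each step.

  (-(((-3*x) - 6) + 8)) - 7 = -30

Step 1. [(-(((-3*x) - 6) + 8)) - 7 = -30] 7 comes off first (add 7). So sub: -(((-3*x) - 6) + 8) = -23.
Step 2. [-(((-3*x) - 6) + 8) = -23] flip signs both sides ⇒ neg: ((-3*x) - 6) + 8 = 23.
Step 3. [((-3*x) - 6) + 8 = 23] 8 comes off first (subtract 8), so sub: (-3*x) - 6 = 15.
Step 4. [(-3*x) - 6 = 15] the outer -6 inverts by adding 6 ⇒ sub: -3*x = 21.
Step 5. [-3*x = 21] LHS = -3·(…); ÷-3 both sides ⇒ div: x = -7.

Answer: x ∈ {-7}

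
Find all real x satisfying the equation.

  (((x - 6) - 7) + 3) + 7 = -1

Step 1. [(((x - 6) - 7) + 3) + 7 = -1] the outer +7 inverts by subtracting 7 ⇒ sub: ((x - 6) - 7) + 3 = -8.
Step 2. [((x - 6) - 7) + 3 = -8] 3 comes off first (subtract 3). So sub: (x - 6) - 7 = -11.
Step 3. [(x - 6) - 7 = -11] 7 comes off first (add 7). So sub: x - 6 = -4.
Step 4. [x - 6 = -4] add 6: x sits inside (… - 6), so sub: x = 2.

Answer: x ∈ {2}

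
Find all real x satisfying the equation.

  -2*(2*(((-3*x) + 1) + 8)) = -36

Step 1. [-2*(2*(((-3*x) + 1) + 8)) = -36] -2 out front; divide by -2. So div: 2*(((-3*x) + 1) + 8) = 18.
Step 2. [2*(((-3*x) + 1) + 8) = 18] 2 out front; divide by 2, so div: ((-3*x) + 1) + 8 = 9.
Step 3. [((-3*x) + 1) + 8 = 9] peel the +8: subtract 8 from each side, so sub: (-3*x) + 1 = 1.
Step 4. [(-3*x) + 1 = 1] 1 comes off first (subtract 1). So sub: -3*x = 0.
Step 5. [-3*x = 0] divide by the outer -3. So div: x = 0.

Answer: x ∈ {0}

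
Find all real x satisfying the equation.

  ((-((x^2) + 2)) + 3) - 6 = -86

Step 1. [((-((x^2) + 2)) + 3) - 6 = -86] add 6: x sits inside (… - 6), so sub: (-((x^2) + 2)) + 3 = -80.
Step 2. [(-((x^2) + 2)) + 3 = -80] +3 is outermost — subtract 3 both sides ⇒ sub: -((x^2) + 2) = -83.
Step 3. [-((x^2) + 2) = -83] leading − — multiply by −1 ⇒ neg: (x^2) + 2 = 83.
Step 4. [(x^2) + 2 = 83] the outer +2 inverts by subtracting 2 ⇒ sub: x^2 = 81.
Step 5. [x^2 = 81] LHS squared, RHS 81 ≥ 0: apply √ (±) ⇒ sqrt: x = 9 or -9.

Answer: x ∈ {-9, 9}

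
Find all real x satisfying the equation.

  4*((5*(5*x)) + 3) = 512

Step 1. [4*((5*(5*x)) + 3) = 512] 4 out front; divide by 4, so div: (5*(5*x)) + 3 = 128.
Step 2. [(5*(5*x)) + 3 = 128] the outer +3 inverts by subtracting 3 ⇒ sub: 5*(5*x) = 125.
Step 3. [5*(5*x) = 125] divide by the outer 5 ⇒ div: 5*x = 25.
Step 4. [5*x = 25] 5·(inner) — divide through by 5, so div: x = 5.

Answer: x ∈ {5}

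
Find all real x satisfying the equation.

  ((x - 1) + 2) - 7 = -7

Step 1. [((x - 1) + 2) - 7 = -7] the outer -7 inverts by adding 7. So sub: (x - 1) + 2 = 0.
Step 2. [(x - 1) + 2 = 0] subtract 2: x sits inside (… + 2). So sub: x - 1 = -2.
Step 3. [x - 1 = -2] peel the -1: add 1 from each side. So sub: x = -1.

Answer: x ∈ {-1}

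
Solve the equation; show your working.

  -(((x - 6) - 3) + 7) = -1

Step 1. [-(((x - 6) - 3) + 7) = -1] leading − — multiply by −1. So neg: ((x - 6) - 3) + 7 = 1.
Step 2. [((x - 6) - 3) + 7 = 1] subtract 7: x sits inside (… + 7). So sub: (x - 6) - 3 = -6.
Step 3. [(x - 6) - 3 = -6] the outer -3 inverts by adding 3. So sub: x - 6 = -3.
Step 4. [x - 6 = -3] peel the -6: add 6 from each side, so sub: x = 3.

Answer: x ∈ {3}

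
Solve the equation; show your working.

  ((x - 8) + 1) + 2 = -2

Step 1. [((x - 8) + 1) + 2 = -2] 2 comes off first (subtract 2), so sub: (x - 8) + 1 = -4.
Step 2. [(x - 8) + 1 = -4] +1 is outermost — subtract 1 both sides. So sub: x - 8 = -5.
Step 3. [x - 8 = -5] 8 comes off first (add 8), so sub: x = 3.

Answer: x ∈ {3}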